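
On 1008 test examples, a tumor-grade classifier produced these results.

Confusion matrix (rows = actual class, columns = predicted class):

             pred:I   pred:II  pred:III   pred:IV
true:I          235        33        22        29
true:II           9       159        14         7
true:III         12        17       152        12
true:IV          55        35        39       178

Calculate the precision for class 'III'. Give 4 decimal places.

0.6696

One-vs-rest for 'III': TP = diagonal; FP = other classes predicted 'III'; FN = 'III' predicted as other.
precision = TP/(TP+FP).
III: TP=152, FP=22+14+39=75 → 152/227 = 0.66960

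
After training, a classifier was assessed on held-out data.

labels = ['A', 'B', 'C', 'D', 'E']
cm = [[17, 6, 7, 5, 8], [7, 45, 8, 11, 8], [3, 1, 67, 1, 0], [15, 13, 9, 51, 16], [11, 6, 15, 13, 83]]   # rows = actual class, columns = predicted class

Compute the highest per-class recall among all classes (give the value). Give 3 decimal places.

Per-class recall (TP/(TP+FN)):
  A: TP=17, FN=6+7+5+8=26 → 17/43 = 0.3953
  B: TP=45, FN=7+8+11+8=34 → 45/79 = 0.5696
  C: TP=67, FN=3+1+1+0=5 → 67/72 = 0.9306
  D: TP=51, FN=15+13+9+16=53 → 51/104 = 0.4904
  E: TP=83, FN=11+6+15+13=45 → 83/128 = 0.6484
Highest is class 'C' with recall = 0.931.

0.931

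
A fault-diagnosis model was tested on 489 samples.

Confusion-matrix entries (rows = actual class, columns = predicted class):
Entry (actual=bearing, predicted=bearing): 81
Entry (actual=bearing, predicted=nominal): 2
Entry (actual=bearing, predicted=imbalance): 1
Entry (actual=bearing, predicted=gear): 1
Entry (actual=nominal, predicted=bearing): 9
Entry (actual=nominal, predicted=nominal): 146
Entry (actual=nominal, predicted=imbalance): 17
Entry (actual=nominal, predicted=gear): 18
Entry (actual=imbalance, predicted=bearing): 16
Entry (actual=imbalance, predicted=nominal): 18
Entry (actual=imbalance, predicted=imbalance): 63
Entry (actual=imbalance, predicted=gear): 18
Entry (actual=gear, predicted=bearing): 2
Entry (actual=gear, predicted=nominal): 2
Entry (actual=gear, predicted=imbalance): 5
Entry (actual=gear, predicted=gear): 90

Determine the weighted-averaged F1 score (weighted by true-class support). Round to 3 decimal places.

0.771

Per-class F1 score (2·TP/(2·TP+FP+FN)):
  bearing: TP=81, FP=9+16+2=27, FN=2+1+1=4 → 162/193 = 0.8394
  nominal: TP=146, FP=2+18+2=22, FN=9+17+18=44 → 292/358 = 0.8156
  imbalance: TP=63, FP=1+17+5=23, FN=16+18+18=52 → 126/201 = 0.6269
  gear: TP=90, FP=1+18+18=37, FN=2+2+5=9 → 180/226 = 0.7965
Weighted-F1 score = Σ (supportᵢ/N)·F1 scoreᵢ with N=489: (85/489)·0.8394 + (190/489)·0.8156 + (115/489)·0.6269 + (99/489)·0.7965 = 0.771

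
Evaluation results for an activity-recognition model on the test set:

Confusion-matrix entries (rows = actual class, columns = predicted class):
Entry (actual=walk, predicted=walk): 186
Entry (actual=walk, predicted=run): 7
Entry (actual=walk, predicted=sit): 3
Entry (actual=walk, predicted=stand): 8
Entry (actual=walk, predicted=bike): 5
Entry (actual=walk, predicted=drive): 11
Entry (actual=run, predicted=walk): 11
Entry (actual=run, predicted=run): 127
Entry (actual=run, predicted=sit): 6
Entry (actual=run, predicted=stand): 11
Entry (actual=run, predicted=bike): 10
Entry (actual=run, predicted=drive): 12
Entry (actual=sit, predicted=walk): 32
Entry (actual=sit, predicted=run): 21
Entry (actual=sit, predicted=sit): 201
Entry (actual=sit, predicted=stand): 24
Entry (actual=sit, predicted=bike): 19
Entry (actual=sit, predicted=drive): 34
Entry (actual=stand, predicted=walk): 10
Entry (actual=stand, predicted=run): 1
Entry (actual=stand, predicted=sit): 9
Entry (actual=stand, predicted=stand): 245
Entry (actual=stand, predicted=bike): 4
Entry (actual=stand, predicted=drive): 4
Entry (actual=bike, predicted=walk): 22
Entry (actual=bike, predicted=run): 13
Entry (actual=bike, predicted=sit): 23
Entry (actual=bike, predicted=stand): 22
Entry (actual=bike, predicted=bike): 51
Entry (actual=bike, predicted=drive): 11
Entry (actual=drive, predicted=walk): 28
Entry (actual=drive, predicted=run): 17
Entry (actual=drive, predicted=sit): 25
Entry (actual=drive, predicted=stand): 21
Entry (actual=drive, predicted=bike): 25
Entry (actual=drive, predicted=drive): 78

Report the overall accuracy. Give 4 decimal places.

0.6642

Accuracy = trace / total = (186+127+201+245+51+78=888) / 1337 = 888/1337 = 0.6642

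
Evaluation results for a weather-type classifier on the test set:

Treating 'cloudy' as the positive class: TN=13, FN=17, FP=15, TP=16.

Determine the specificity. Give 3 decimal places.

0.464

Specificity = TN/(TN+FP) = 13/(13+15) = 0.464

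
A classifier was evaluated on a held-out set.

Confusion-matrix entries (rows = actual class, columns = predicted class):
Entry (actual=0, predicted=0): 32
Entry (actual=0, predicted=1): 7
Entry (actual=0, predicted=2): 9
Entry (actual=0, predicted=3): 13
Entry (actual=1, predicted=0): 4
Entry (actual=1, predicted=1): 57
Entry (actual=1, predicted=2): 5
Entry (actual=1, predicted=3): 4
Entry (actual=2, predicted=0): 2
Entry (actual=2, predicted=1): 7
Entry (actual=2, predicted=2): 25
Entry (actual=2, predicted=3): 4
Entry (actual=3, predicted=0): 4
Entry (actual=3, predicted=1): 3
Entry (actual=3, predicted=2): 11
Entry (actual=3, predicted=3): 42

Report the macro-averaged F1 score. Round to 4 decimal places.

0.6660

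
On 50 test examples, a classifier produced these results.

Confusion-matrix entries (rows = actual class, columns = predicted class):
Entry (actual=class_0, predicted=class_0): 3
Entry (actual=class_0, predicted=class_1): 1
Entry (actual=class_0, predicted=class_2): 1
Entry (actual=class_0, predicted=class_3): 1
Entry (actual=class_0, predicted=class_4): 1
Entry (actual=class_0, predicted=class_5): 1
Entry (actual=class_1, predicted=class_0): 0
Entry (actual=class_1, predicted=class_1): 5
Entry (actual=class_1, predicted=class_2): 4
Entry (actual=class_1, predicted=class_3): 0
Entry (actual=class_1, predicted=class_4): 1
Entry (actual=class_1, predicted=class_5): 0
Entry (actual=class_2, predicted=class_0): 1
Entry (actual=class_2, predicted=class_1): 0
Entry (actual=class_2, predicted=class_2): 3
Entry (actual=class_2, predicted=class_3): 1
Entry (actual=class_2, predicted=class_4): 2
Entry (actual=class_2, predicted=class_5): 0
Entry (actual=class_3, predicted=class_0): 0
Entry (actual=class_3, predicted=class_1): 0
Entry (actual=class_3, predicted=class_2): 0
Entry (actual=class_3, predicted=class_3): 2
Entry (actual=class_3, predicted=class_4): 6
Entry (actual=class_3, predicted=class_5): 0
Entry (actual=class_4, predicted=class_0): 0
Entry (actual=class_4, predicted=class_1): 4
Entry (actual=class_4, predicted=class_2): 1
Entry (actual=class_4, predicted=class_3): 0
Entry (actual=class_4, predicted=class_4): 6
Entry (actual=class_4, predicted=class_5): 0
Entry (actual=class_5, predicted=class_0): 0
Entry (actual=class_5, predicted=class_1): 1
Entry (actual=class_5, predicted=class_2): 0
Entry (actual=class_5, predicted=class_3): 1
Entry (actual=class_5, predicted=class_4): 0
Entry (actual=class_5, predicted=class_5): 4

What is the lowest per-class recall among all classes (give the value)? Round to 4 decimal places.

Per-class recall (TP/(TP+FN)):
  class_0: TP=3, FN=1+1+1+1+1=5 → 3/8 = 0.37500
  class_1: TP=5, FN=0+4+0+1+0=5 → 5/10 = 0.50000
  class_2: TP=3, FN=1+0+1+2+0=4 → 3/7 = 0.42857
  class_3: TP=2, FN=0+0+0+6+0=6 → 2/8 = 0.25000
  class_4: TP=6, FN=0+4+1+0+0=5 → 6/11 = 0.54545
  class_5: TP=4, FN=0+1+0+1+0=2 → 4/6 = 0.66667
Lowest is class 'class_3' with recall = 0.2500.

0.2500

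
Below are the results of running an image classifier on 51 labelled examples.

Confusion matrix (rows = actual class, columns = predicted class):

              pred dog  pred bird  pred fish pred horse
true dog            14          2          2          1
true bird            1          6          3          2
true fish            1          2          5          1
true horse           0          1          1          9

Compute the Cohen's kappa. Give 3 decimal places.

0.549

Observed agreement pₒ = trace/N = 34/51 = 0.6667
Expected agreement pₑ = Σ (rowᵢ·colᵢ)/N² = (19·16 + 12·11 + 9·11 + 11·13)/51² = 0.2607
κ = (pₒ − pₑ)/(1 − pₑ) = (0.6667 − 0.2607)/(1 − 0.2607) = 0.549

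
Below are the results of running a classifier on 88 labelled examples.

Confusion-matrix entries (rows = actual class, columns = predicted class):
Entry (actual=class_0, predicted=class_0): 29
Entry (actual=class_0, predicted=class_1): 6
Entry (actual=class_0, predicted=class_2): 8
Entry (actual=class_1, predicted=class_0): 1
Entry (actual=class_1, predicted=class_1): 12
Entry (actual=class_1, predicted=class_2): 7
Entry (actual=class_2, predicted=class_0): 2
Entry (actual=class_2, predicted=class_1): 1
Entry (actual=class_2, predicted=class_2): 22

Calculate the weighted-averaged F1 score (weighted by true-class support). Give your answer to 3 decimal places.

Per-class F1 score (2·TP/(2·TP+FP+FN)):
  class_0: TP=29, FP=1+2=3, FN=6+8=14 → 58/75 = 0.7733
  class_1: TP=12, FP=6+1=7, FN=1+7=8 → 24/39 = 0.6154
  class_2: TP=22, FP=8+7=15, FN=2+1=3 → 44/62 = 0.7097
Weighted-F1 score = Σ (supportᵢ/N)·F1 scoreᵢ with N=88: (43/88)·0.7733 + (20/88)·0.6154 + (25/88)·0.7097 = 0.719

0.719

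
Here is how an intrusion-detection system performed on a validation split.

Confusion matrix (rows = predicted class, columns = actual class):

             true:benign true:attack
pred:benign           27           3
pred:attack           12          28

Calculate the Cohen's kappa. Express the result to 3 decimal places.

0.578

Observed agreement pₒ = trace/N = 55/70 = 0.7857
Expected agreement pₑ = Σ (rowᵢ·colᵢ)/N² = (39·30 + 31·40)/70² = 0.4918
κ = (pₒ − pₑ)/(1 − pₑ) = (0.7857 − 0.4918)/(1 − 0.4918) = 0.578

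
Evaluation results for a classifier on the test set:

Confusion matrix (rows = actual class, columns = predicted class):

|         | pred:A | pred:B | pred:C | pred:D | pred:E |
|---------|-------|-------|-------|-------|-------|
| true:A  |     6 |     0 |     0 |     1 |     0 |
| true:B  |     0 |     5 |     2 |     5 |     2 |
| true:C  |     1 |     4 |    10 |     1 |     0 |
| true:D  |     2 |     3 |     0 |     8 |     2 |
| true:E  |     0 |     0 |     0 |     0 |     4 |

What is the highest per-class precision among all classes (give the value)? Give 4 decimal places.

Per-class precision (TP/(TP+FP)):
  A: TP=6, FP=0+1+2+0=3 → 6/9 = 0.66667
  B: TP=5, FP=0+4+3+0=7 → 5/12 = 0.41667
  C: TP=10, FP=0+2+0+0=2 → 10/12 = 0.83333
  D: TP=8, FP=1+5+1+0=7 → 8/15 = 0.53333
  E: TP=4, FP=0+2+0+2=4 → 4/8 = 0.50000
Highest is class 'C' with precision = 0.8333.

0.8333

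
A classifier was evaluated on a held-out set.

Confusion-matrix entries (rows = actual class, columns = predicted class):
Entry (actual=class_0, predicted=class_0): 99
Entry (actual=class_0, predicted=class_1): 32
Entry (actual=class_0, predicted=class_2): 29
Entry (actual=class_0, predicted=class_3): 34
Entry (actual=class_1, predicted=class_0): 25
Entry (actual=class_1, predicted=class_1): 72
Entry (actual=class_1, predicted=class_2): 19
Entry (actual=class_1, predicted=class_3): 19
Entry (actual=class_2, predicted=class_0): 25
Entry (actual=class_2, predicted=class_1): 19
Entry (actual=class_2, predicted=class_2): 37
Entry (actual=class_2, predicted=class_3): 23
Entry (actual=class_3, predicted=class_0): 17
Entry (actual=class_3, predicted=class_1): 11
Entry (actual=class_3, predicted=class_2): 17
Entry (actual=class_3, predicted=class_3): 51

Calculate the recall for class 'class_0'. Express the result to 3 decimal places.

Take TP from the diagonal, FP from the rest of the 'class_0' prediction marginal, FN from the rest of the 'class_0' actual marginal.
recall = TP/(TP+FN).
class_0: TP=99, FN=32+29+34=95 → 99/194 = 0.5103

0.510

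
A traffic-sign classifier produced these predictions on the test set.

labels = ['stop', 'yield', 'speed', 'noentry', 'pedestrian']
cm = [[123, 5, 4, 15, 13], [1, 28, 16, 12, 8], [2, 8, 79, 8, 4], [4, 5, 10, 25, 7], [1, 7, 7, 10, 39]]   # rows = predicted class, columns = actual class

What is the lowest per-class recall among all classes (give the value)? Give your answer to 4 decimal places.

0.3571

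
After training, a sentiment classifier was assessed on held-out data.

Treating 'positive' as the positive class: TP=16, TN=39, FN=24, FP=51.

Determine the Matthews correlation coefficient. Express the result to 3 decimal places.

MCC = (TP·TN − FP·FN) / √((TP+FP)(TP+FN)(TN+FP)(TN+FN))
Numerator = 16·39 − 51·24 = -600
Denominator = √(67·40·90·63) = √15195600 = 3898.1534
MCC = -600 / 3898.1534 = -0.154

-0.154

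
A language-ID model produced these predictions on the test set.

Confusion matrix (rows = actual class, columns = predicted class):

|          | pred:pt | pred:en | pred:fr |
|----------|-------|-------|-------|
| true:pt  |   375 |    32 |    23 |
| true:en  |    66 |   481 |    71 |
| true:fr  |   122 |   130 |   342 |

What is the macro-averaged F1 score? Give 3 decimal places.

Per-class F1 score (2·TP/(2·TP+FP+FN)):
  pt: TP=375, FP=66+122=188, FN=32+23=55 → 750/993 = 0.7553
  en: TP=481, FP=32+130=162, FN=66+71=137 → 962/1261 = 0.7629
  fr: TP=342, FP=23+71=94, FN=122+130=252 → 684/1030 = 0.6641
Macro-F1 score = mean = (0.7553 + 0.7629 + 0.6641) / 3 = 0.727

0.727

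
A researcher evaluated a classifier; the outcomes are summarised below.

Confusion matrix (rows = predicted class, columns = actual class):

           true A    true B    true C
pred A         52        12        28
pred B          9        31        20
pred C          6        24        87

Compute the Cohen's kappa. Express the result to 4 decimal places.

Observed agreement pₒ = trace/N = 170/269 = 0.63197
Expected agreement pₑ = Σ (rowᵢ·colᵢ)/N² = (67·92 + 67·60 + 135·117)/269² = 0.35902
κ = (pₒ − pₑ)/(1 − pₑ) = (0.63197 − 0.35902)/(1 − 0.35902) = 0.4258

0.4258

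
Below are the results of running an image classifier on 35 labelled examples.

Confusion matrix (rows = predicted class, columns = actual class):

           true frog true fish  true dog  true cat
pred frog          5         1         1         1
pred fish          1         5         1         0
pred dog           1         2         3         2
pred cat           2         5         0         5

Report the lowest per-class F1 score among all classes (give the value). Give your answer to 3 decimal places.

0.462

Per-class F1 score (2·TP/(2·TP+FP+FN)):
  frog: TP=5, FP=1+1+1=3, FN=1+1+2=4 → 10/17 = 0.5882
  fish: TP=5, FP=1+1+0=2, FN=1+2+5=8 → 10/20 = 0.5000
  dog: TP=3, FP=1+2+2=5, FN=1+1+0=2 → 6/13 = 0.4615
  cat: TP=5, FP=2+5+0=7, FN=1+0+2=3 → 10/20 = 0.5000
Lowest is class 'dog' with F1 score = 0.462.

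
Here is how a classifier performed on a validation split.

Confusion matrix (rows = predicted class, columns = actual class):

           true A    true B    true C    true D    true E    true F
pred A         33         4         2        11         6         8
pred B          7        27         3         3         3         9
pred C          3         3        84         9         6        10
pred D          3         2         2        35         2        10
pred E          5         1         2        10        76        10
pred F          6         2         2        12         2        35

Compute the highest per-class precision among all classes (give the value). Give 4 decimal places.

Per-class precision (TP/(TP+FP)):
  A: TP=33, FP=4+2+11+6+8=31 → 33/64 = 0.51563
  B: TP=27, FP=7+3+3+3+9=25 → 27/52 = 0.51923
  C: TP=84, FP=3+3+9+6+10=31 → 84/115 = 0.73043
  D: TP=35, FP=3+2+2+2+10=19 → 35/54 = 0.64815
  E: TP=76, FP=5+1+2+10+10=28 → 76/104 = 0.73077
  F: TP=35, FP=6+2+2+12+2=24 → 35/59 = 0.59322
Highest is class 'E' with precision = 0.7308.

0.7308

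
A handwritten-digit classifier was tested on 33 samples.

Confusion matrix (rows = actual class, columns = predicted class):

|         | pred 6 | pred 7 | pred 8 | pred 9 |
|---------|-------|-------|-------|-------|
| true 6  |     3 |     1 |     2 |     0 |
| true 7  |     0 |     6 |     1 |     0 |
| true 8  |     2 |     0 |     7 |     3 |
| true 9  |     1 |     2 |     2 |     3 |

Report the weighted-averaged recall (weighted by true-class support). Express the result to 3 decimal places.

0.576

Per-class recall (TP/(TP+FN)):
  6: TP=3, FN=1+2+0=3 → 3/6 = 0.5000
  7: TP=6, FN=0+1+0=1 → 6/7 = 0.8571
  8: TP=7, FN=2+0+3=5 → 7/12 = 0.5833
  9: TP=3, FN=1+2+2=5 → 3/8 = 0.3750
Weighted-recall = Σ (supportᵢ/N)·recallᵢ with N=33: (6/33)·0.5000 + (7/33)·0.8571 + (12/33)·0.5833 + (8/33)·0.3750 = 0.576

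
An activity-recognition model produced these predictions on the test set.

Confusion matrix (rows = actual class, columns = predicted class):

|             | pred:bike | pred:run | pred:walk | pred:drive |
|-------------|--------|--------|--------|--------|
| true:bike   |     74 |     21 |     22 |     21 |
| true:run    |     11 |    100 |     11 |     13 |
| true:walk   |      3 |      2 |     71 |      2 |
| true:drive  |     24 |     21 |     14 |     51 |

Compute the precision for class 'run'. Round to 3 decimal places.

0.694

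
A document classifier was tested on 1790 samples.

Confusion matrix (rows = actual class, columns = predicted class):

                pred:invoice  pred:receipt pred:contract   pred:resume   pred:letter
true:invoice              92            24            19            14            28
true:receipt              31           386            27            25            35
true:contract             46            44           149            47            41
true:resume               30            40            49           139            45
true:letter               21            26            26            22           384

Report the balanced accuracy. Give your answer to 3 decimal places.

0.600

Balanced accuracy = mean of per-class recall.
  invoice: recall = 92/177 = 0.5198
  receipt: recall = 386/504 = 0.7659
  contract: recall = 149/327 = 0.4557
  resume: recall = 139/303 = 0.4587
  letter: recall = 384/479 = 0.8017
Mean = (0.5198 + 0.7659 + 0.4557 + 0.4587 + 0.8017) / 5 = 0.600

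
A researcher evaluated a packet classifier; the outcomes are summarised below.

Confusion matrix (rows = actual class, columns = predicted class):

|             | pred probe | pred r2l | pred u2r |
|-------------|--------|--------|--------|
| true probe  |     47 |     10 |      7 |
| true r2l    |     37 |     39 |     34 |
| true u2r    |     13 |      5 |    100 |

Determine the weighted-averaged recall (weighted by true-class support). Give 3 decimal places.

0.637

Per-class recall (TP/(TP+FN)):
  probe: TP=47, FN=10+7=17 → 47/64 = 0.7344
  r2l: TP=39, FN=37+34=71 → 39/110 = 0.3545
  u2r: TP=100, FN=13+5=18 → 100/118 = 0.8475
Weighted-recall = Σ (supportᵢ/N)·recallᵢ with N=292: (64/292)·0.7344 + (110/292)·0.3545 + (118/292)·0.8475 = 0.637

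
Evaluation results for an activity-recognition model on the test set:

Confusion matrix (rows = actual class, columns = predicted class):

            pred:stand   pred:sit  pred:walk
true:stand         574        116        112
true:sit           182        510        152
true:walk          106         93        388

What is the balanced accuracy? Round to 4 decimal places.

0.6603

Balanced accuracy = mean of per-class recall.
  stand: recall = 574/802 = 0.71571
  sit: recall = 510/844 = 0.60427
  walk: recall = 388/587 = 0.66099
Mean = (0.71571 + 0.60427 + 0.66099) / 3 = 0.6603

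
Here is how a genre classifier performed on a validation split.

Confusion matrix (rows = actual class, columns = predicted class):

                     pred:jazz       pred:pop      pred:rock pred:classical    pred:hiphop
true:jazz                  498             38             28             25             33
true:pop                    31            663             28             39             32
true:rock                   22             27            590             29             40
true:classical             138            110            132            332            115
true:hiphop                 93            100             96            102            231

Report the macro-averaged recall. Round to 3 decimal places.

0.649

Per-class recall (TP/(TP+FN)):
  jazz: TP=498, FN=38+28+25+33=124 → 498/622 = 0.8006
  pop: TP=663, FN=31+28+39+32=130 → 663/793 = 0.8361
  rock: TP=590, FN=22+27+29+40=118 → 590/708 = 0.8333
  classical: TP=332, FN=138+110+132+115=495 → 332/827 = 0.4015
  hiphop: TP=231, FN=93+100+96+102=391 → 231/622 = 0.3714
Macro-recall = mean = (0.8006 + 0.8361 + 0.8333 + 0.4015 + 0.3714) / 5 = 0.649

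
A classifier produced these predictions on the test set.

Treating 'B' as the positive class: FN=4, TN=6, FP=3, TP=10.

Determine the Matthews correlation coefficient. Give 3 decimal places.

0.375

MCC = (TP·TN − FP·FN) / √((TP+FP)(TP+FN)(TN+FP)(TN+FN))
Numerator = 10·6 − 3·4 = 48
Denominator = √(13·14·9·10) = √16380 = 127.9844
MCC = 48 / 127.9844 = 0.375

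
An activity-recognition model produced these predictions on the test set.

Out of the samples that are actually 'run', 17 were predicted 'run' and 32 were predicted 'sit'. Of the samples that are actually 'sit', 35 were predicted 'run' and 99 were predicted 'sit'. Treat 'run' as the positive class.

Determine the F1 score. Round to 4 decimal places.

Precision = TP/(TP+FP) = 17/52 = 0.3269
Recall = TP/(TP+FN) = 17/49 = 0.3469
F1 = 2·TP/(2·TP+FP+FN) = 34/101 = 0.3366

0.3366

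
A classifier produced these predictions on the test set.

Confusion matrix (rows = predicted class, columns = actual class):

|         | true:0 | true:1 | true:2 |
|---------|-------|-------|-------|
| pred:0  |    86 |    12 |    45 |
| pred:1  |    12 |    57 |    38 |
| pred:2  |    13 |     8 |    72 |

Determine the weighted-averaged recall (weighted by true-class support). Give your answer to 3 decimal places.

0.627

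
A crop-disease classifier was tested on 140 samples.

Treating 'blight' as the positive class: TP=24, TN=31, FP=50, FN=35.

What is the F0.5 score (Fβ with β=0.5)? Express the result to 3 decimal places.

Fβ = (1+β²)·TP / ((1+β²)·TP + β²·FN + FP), with β²=1/4
= 1.25·24 / (1.25·24 + 0.25·35 + 50) = 0.338

0.338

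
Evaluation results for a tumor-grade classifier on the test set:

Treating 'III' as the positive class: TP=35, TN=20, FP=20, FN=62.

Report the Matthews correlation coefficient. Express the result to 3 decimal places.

MCC = (TP·TN − FP·FN) / √((TP+FP)(TP+FN)(TN+FP)(TN+FN))
Numerator = 35·20 − 20·62 = -540
Denominator = √(55·97·40·82) = √17498800 = 4183.1567
MCC = -540 / 4183.1567 = -0.129

-0.129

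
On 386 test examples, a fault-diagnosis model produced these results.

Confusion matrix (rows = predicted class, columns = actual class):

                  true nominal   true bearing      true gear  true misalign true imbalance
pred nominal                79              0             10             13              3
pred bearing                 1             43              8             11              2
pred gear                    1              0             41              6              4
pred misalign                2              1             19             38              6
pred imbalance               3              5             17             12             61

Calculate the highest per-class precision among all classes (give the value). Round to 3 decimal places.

0.788

Per-class precision (TP/(TP+FP)):
  nominal: TP=79, FP=0+10+13+3=26 → 79/105 = 0.7524
  bearing: TP=43, FP=1+8+11+2=22 → 43/65 = 0.6615
  gear: TP=41, FP=1+0+6+4=11 → 41/52 = 0.7885
  misalign: TP=38, FP=2+1+19+6=28 → 38/66 = 0.5758
  imbalance: TP=61, FP=3+5+17+12=37 → 61/98 = 0.6224
Highest is class 'gear' with precision = 0.788.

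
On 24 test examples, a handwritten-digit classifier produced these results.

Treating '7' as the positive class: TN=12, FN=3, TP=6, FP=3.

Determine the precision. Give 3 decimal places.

Precision = TP/(TP+FP) = 6/(6+3) = 6/9 = 0.667

0.667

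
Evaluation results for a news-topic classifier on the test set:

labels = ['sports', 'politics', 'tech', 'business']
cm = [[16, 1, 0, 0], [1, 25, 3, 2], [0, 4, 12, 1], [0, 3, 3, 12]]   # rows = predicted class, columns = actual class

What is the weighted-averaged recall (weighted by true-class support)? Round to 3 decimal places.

Per-class recall (TP/(TP+FN)):
  sports: TP=16, FN=1+0+0=1 → 16/17 = 0.9412
  politics: TP=25, FN=1+4+3=8 → 25/33 = 0.7576
  tech: TP=12, FN=0+3+3=6 → 12/18 = 0.6667
  business: TP=12, FN=0+2+1=3 → 12/15 = 0.8000
Weighted-recall = Σ (supportᵢ/N)·recallᵢ with N=83: (17/83)·0.9412 + (33/83)·0.7576 + (18/83)·0.6667 + (15/83)·0.8000 = 0.783

0.783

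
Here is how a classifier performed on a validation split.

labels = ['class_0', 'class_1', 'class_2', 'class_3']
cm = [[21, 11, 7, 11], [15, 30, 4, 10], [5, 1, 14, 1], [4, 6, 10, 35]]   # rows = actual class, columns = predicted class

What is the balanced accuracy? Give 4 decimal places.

Balanced accuracy = mean of per-class recall.
  class_0: recall = 21/50 = 0.42000
  class_1: recall = 30/59 = 0.50847
  class_2: recall = 14/21 = 0.66667
  class_3: recall = 35/55 = 0.63636
Mean = (0.42000 + 0.50847 + 0.66667 + 0.63636) / 4 = 0.5579

0.5579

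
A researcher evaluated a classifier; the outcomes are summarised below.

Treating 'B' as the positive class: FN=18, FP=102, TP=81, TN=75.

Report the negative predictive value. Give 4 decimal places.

0.8065

NPV = TN/(TN+FN) = 75/(75+18) = 0.8065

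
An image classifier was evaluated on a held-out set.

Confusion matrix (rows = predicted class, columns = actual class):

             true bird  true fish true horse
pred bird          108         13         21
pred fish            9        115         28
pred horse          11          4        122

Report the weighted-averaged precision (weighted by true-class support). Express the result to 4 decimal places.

0.8109

Per-class precision (TP/(TP+FP)):
  bird: TP=108, FP=13+21=34 → 108/142 = 0.76056
  fish: TP=115, FP=9+28=37 → 115/152 = 0.75658
  horse: TP=122, FP=11+4=15 → 122/137 = 0.89051
Weighted-precision = Σ (supportᵢ/N)·precisionᵢ with N=431: (128/431)·0.76056 + (132/431)·0.75658 + (171/431)·0.89051 = 0.8109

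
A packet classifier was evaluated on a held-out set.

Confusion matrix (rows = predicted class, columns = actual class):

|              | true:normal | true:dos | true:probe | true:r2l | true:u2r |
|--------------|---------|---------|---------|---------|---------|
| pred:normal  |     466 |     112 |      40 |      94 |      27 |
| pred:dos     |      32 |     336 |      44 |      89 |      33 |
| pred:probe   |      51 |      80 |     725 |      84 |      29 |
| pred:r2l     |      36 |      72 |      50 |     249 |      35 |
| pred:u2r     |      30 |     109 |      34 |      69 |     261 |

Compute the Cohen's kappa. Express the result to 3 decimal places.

Observed agreement pₒ = trace/N = 2037/3187 = 0.6392
Expected agreement pₑ = Σ (rowᵢ·colᵢ)/N² = (615·739 + 709·534 + 893·969 + 585·442 + 385·503)/3187² = 0.2117
κ = (pₒ − pₑ)/(1 − pₑ) = (0.6392 − 0.2117)/(1 − 0.2117) = 0.542

0.542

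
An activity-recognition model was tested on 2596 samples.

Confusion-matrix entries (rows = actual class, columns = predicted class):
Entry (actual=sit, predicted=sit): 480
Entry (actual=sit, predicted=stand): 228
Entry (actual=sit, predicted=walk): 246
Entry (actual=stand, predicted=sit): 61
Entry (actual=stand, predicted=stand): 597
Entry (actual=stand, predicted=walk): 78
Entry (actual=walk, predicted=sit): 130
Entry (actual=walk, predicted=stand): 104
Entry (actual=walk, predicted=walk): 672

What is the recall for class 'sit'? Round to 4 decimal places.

Take TP from the diagonal, FP from the rest of the 'sit' prediction marginal, FN from the rest of the 'sit' actual marginal.
recall = TP/(TP+FN).
sit: TP=480, FN=228+246=474 → 480/954 = 0.50314

0.5031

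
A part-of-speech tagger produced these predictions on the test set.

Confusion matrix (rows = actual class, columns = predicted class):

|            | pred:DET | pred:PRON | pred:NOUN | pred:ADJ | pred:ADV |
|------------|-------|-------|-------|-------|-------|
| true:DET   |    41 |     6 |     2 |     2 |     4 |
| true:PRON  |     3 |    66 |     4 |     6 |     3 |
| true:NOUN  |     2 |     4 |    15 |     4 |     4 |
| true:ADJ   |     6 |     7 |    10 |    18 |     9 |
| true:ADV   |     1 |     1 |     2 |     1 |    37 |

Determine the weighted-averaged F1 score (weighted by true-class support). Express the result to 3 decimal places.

0.677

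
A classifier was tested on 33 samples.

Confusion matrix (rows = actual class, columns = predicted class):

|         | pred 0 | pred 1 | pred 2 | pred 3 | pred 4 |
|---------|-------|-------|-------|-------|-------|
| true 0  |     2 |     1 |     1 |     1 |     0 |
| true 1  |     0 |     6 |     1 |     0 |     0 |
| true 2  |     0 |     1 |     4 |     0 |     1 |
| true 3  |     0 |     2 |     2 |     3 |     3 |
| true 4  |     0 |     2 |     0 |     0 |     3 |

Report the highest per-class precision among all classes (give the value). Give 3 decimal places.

1.000

Per-class precision (TP/(TP+FP)):
  0: TP=2, FP=0+0+0+0=0 → 2/2 = 1.0000
  1: TP=6, FP=1+1+2+2=6 → 6/12 = 0.5000
  2: TP=4, FP=1+1+2+0=4 → 4/8 = 0.5000
  3: TP=3, FP=1+0+0+0=1 → 3/4 = 0.7500
  4: TP=3, FP=0+0+1+3=4 → 3/7 = 0.4286
Highest is class '0' with precision = 1.000.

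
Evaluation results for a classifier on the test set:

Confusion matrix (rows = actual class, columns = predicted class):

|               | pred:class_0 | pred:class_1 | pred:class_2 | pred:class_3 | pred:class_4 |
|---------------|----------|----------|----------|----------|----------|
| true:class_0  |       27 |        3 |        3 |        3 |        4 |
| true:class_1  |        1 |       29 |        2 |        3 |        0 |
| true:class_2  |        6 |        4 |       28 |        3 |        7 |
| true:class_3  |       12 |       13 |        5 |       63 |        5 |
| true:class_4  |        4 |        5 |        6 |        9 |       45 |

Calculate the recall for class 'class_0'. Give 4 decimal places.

0.6750

One-vs-rest for 'class_0': TP = diagonal; FP = other classes predicted 'class_0'; FN = 'class_0' predicted as other.
recall = TP/(TP+FN).
class_0: TP=27, FN=3+3+3+4=13 → 27/40 = 0.67500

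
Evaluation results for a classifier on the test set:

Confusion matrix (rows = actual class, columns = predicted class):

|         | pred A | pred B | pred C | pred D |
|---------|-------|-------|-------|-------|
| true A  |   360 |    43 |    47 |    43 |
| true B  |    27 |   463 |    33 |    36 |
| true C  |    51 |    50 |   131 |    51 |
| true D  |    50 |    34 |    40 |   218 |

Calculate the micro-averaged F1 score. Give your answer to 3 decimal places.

Micro-averaging pools counts across classes: ΣTP=1172, ΣFP=505, ΣFN=505.
Micro-F1 score = 2·TP/(2·TP+FP+FN) on pooled counts = 0.699 (equals overall accuracy in single-label multiclass).

0.699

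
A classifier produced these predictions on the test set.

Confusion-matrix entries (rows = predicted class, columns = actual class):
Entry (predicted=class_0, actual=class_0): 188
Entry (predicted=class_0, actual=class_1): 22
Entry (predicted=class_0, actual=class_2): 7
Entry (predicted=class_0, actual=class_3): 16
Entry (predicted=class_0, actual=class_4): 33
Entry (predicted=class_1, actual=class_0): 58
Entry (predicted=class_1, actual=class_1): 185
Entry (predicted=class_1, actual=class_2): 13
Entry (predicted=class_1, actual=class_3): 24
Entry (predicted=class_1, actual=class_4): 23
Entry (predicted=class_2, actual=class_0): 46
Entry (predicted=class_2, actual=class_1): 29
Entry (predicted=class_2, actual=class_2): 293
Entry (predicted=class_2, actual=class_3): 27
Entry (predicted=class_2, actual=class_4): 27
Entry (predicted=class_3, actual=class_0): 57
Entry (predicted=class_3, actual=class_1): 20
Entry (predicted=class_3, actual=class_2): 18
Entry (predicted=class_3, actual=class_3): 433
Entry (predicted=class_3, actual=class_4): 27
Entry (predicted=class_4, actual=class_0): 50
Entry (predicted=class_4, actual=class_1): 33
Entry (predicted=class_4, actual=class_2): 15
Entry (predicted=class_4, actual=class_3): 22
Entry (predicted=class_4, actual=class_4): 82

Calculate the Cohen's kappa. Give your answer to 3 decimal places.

Observed agreement pₒ = trace/N = 1181/1748 = 0.6756
Expected agreement pₑ = Σ (rowᵢ·colᵢ)/N² = (399·266 + 289·303 + 346·422 + 522·555 + 192·202)/1748² = 0.2187
κ = (pₒ − pₑ)/(1 − pₑ) = (0.6756 − 0.2187)/(1 − 0.2187) = 0.585

0.585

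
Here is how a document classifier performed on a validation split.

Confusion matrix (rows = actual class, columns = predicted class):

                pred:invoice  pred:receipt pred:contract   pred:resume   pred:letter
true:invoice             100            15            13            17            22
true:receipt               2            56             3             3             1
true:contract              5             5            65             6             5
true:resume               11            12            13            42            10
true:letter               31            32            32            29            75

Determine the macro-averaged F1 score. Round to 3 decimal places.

Per-class F1 score (2·TP/(2·TP+FP+FN)):
  invoice: TP=100, FP=2+5+11+31=49, FN=15+13+17+22=67 → 200/316 = 0.6329
  receipt: TP=56, FP=15+5+12+32=64, FN=2+3+3+1=9 → 112/185 = 0.6054
  contract: TP=65, FP=13+3+13+32=61, FN=5+5+6+5=21 → 130/212 = 0.6132
  resume: TP=42, FP=17+3+6+29=55, FN=11+12+13+10=46 → 84/185 = 0.4541
  letter: TP=75, FP=22+1+5+10=38, FN=31+32+32+29=124 → 150/312 = 0.4808
Macro-F1 score = mean = (0.6329 + 0.6054 + 0.6132 + 0.4541 + 0.4808) / 5 = 0.557

0.557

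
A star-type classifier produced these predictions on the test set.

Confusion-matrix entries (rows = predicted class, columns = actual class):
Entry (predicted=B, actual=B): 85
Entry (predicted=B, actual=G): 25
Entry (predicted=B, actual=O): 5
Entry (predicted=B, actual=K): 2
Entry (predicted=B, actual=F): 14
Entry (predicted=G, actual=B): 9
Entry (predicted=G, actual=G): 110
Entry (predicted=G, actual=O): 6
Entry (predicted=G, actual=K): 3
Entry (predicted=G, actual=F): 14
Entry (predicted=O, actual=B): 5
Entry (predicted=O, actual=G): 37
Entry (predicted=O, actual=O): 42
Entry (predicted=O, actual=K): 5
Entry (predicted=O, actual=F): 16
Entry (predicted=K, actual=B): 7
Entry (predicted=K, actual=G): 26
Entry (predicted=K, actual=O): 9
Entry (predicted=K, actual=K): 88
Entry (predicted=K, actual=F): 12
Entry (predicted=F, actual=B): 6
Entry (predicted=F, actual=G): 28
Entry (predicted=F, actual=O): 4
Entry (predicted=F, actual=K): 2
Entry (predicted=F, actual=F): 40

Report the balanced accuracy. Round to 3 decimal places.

0.636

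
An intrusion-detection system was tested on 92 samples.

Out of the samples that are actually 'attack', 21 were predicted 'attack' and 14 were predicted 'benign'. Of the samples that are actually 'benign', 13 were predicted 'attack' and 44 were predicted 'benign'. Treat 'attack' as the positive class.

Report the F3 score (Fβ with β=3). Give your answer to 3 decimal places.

Fβ = (1+β²)·TP / ((1+β²)·TP + β²·FN + FP), with β²=9
= 10·21 / (10·21 + 9·14 + 13) = 0.602

0.602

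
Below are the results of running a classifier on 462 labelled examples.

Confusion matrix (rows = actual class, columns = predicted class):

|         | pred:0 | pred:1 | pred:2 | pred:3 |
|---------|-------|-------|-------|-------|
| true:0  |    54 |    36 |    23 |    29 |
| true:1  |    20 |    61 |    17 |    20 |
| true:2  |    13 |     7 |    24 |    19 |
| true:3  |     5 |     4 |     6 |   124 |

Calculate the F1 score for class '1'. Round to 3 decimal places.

0.540

F1 score = 2·TP/(2·TP+FP+FN).
1: TP=61, FP=36+7+4=47, FN=20+17+20=57 → 122/226 = 0.5398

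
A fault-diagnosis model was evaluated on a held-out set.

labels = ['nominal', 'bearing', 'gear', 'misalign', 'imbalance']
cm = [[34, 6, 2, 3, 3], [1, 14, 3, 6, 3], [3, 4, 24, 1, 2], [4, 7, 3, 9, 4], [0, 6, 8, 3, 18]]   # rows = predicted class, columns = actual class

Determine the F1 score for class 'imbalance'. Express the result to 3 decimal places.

Take TP from the diagonal, FP from the rest of the 'imbalance' prediction marginal, FN from the rest of the 'imbalance' actual marginal.
F1 score = 2·TP/(2·TP+FP+FN).
imbalance: TP=18, FP=0+6+8+3=17, FN=3+3+2+4=12 → 36/65 = 0.5538

0.554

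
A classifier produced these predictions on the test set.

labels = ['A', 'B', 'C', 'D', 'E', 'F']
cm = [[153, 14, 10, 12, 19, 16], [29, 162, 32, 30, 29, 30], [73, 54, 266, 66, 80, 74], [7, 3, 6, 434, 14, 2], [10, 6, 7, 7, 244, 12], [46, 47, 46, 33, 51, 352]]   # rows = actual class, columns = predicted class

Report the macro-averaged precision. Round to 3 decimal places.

0.633

Per-class precision (TP/(TP+FP)):
  A: TP=153, FP=29+73+7+10+46=165 → 153/318 = 0.4811
  B: TP=162, FP=14+54+3+6+47=124 → 162/286 = 0.5664
  C: TP=266, FP=10+32+6+7+46=101 → 266/367 = 0.7248
  D: TP=434, FP=12+30+66+7+33=148 → 434/582 = 0.7457
  E: TP=244, FP=19+29+80+14+51=193 → 244/437 = 0.5584
  F: TP=352, FP=16+30+74+2+12=134 → 352/486 = 0.7243
Macro-precision = mean = (0.4811 + 0.5664 + 0.7248 + 0.7457 + 0.5584 + 0.7243) / 6 = 0.633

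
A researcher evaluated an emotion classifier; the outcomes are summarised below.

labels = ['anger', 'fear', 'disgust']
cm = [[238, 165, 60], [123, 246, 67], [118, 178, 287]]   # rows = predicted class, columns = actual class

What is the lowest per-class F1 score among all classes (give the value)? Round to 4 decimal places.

Per-class F1 score (2·TP/(2·TP+FP+FN)):
  anger: TP=238, FP=165+60=225, FN=123+118=241 → 476/942 = 0.50531
  fear: TP=246, FP=123+67=190, FN=165+178=343 → 492/1025 = 0.48000
  disgust: TP=287, FP=118+178=296, FN=60+67=127 → 574/997 = 0.57573
Lowest is class 'fear' with F1 score = 0.4800.

0.4800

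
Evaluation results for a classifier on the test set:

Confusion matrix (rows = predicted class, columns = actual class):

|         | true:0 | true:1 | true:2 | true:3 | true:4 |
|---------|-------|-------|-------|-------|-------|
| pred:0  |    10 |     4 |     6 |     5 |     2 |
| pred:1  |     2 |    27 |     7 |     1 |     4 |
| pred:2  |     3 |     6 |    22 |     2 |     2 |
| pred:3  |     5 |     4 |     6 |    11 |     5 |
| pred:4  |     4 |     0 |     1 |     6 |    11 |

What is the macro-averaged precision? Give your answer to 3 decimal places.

Per-class precision (TP/(TP+FP)):
  0: TP=10, FP=4+6+5+2=17 → 10/27 = 0.3704
  1: TP=27, FP=2+7+1+4=14 → 27/41 = 0.6585
  2: TP=22, FP=3+6+2+2=13 → 22/35 = 0.6286
  3: TP=11, FP=5+4+6+5=20 → 11/31 = 0.3548
  4: TP=11, FP=4+0+1+6=11 → 11/22 = 0.5000
Macro-precision = mean = (0.3704 + 0.6585 + 0.6286 + 0.3548 + 0.5000) / 5 = 0.502

0.502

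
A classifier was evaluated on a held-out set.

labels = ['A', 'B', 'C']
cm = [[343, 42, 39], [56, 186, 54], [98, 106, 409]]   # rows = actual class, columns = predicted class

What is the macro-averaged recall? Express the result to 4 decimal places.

Per-class recall (TP/(TP+FN)):
  A: TP=343, FN=42+39=81 → 343/424 = 0.80896
  B: TP=186, FN=56+54=110 → 186/296 = 0.62838
  C: TP=409, FN=98+106=204 → 409/613 = 0.66721
Macro-recall = mean = (0.80896 + 0.62838 + 0.66721) / 3 = 0.7015

0.7015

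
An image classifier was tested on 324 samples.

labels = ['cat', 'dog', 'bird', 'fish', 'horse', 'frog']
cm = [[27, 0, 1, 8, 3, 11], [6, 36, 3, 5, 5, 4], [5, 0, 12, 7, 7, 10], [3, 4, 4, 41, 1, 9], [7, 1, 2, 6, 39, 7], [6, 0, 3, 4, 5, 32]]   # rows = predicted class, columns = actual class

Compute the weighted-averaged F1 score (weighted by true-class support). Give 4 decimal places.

0.5764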